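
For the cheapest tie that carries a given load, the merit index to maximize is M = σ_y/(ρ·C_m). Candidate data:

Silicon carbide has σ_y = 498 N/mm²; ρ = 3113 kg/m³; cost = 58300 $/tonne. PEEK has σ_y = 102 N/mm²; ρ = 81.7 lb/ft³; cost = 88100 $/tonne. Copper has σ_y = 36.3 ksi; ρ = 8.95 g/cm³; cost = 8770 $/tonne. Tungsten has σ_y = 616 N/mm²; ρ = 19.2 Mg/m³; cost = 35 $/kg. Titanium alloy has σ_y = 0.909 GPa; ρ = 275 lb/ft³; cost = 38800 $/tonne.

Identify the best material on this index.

In SI units:
  silicon carbide: σ_y = 498.0 MPa, ρ = 3113 kg/m³, cost = 58.30 $/kg
  PEEK: σ_y = 102.0 MPa, ρ = 1309 kg/m³, cost = 88.10 $/kg
  copper: σ_y = 250.3 MPa, ρ = 8950 kg/m³, cost = 8.770 $/kg
  tungsten: σ_y = 616.0 MPa, ρ = 19200 kg/m³, cost = 35.00 $/kg
  titanium alloy: σ_y = 909.0 MPa, ρ = 4405 kg/m³, cost = 38.80 $/kg
  titanium alloy: M = 5.32 kN·m per $
  copper: M = 3.19 kN·m per $
  silicon carbide: M = 2.74 kN·m per $
  tungsten: M = 0.917 kN·m per $
  PEEK: M = 0.885 kN·m per $
Highest index: titanium alloy.

titanium alloy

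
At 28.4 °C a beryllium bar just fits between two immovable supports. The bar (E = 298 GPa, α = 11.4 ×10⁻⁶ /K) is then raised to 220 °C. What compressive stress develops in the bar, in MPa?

ΔT = 191.6 K. Constrained thermal stress σ = E·α·ΔT = 298.0×10³ MPa × 11.4×10⁻⁶ × 191.6 = 651 MPa (compressive).

651 MPa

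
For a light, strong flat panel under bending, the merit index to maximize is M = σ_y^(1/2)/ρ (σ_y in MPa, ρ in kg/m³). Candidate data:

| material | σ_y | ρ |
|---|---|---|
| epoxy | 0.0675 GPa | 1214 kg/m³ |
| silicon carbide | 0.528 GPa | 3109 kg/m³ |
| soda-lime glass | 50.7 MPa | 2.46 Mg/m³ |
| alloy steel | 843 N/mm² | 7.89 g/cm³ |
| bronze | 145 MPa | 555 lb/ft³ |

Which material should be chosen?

Normalizing units and computing the index:
  epoxy: σ_y = 67.50 MPa, ρ = 1214 kg/m³
  silicon carbide: σ_y = 528.0 MPa, ρ = 3109 kg/m³
  soda-lime glass: σ_y = 50.70 MPa, ρ = 2460 kg/m³
  alloy steel: σ_y = 843.0 MPa, ρ = 7890 kg/m³
  bronze: σ_y = 145.0 MPa, ρ = 8890 kg/m³
  silicon carbide: M = 7.39×10⁻³
  epoxy: M = 6.77×10⁻³
  alloy steel: M = 3.68×10⁻³
  soda-lime glass: M = 2.89×10⁻³
  bronze: M = 1.35×10⁻³
Highest index: silicon carbide.

silicon carbide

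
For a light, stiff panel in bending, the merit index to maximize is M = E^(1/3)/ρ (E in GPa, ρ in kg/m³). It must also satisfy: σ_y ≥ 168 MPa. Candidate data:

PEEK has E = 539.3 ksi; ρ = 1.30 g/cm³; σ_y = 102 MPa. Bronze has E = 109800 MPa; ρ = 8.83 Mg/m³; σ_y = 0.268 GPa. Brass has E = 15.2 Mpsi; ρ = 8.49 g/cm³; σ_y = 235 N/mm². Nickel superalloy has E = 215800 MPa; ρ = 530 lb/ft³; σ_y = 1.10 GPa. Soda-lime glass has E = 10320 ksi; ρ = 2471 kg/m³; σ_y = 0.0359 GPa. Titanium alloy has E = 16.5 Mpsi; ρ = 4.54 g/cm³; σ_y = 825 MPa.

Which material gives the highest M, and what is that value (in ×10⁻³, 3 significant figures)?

titanium alloy, M = 1.07×10⁻³

Screen on constraints: σ_y ≥ 168 MPa. Survivors: bronze, brass, nickel superalloy, titanium alloy.
Putting every candidate on a common basis:
  bronze: E = 109.8 GPa, ρ = 8830 kg/m³
  brass: E = 104.8 GPa, ρ = 8490 kg/m³
  nickel superalloy: E = 215.8 GPa, ρ = 8490 kg/m³
  titanium alloy: E = 113.8 GPa, ρ = 4540 kg/m³
  titanium alloy: M = 1.07×10⁻³
  nickel superalloy: M = 0.707×10⁻³
  brass: M = 0.555×10⁻³
  bronze: M = 0.542×10⁻³
Titanium alloy ranks first.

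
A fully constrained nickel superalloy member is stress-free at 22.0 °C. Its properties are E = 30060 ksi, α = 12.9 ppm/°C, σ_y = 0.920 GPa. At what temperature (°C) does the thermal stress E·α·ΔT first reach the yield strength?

E = 30060 ksi = 207.3 GPa.
σ_y = 0.920 GPa = 920.0 MPa.
E·α·ΔT = 920.0 MPa ⇒ ΔT = 920.0 / (207.3×10³ × 12.9×10⁻⁶) = 344.1 K.
T = 22.0 + 344.1 = 366.1 °C.

366 °C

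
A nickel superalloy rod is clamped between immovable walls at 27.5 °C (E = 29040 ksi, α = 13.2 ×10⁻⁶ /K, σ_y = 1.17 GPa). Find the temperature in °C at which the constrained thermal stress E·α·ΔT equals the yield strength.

470 °C

E = 29040 ksi = 200.2 GPa.
σ_y = 1.17 GPa = 1170 MPa.
E·α·ΔT = 1170 MPa ⇒ ΔT = 1170 / (200.2×10³ × 13.2×10⁻⁶) = 442.7 K.
T = 27.5 + 442.7 = 470.2 °C.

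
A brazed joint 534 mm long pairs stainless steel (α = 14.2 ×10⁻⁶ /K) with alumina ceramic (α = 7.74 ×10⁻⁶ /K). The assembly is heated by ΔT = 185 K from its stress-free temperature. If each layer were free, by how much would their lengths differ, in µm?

Δα = |14.2 − 7.74|×10⁻⁶/K = 6.46×10⁻⁶/K.
ΔL_mismatch = Δα·L·ΔT = 6.46×10⁻⁶ × 534.0 mm × 185.0 K = 638 µm.

638 µm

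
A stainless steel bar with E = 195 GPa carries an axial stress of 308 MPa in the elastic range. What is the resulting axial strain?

1.58×10⁻³

ε = σ/E = 308 / 195000 = 1.58×10⁻³.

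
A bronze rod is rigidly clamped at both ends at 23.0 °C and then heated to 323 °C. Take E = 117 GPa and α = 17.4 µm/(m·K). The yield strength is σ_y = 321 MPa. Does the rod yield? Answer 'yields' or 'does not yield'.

ΔT = 300.0 K. Constrained thermal stress σ = E·α·ΔT = 117.0×10³ MPa × 17.4×10⁻⁶ × 300.0 = 611 MPa (compressive).
Compare to σ_y = 321 MPa: σ ≥ σ_y, so it yields.

yields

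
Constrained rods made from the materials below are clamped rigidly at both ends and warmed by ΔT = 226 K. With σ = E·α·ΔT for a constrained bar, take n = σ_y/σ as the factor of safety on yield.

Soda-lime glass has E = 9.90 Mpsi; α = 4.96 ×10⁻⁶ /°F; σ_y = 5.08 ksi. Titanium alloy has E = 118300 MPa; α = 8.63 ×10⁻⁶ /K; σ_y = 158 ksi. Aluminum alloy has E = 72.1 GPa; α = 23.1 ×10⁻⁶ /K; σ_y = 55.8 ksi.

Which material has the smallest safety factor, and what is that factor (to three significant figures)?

soda-lime glass, n = 0.254

With everything in SI (GPa, ×10⁻⁶/K, MPa):
  soda-lime glass: E = 68.26, α = 8.93, σ_y = 35.03 → σ = 138 MPa, n = 0.254
  titanium alloy: E = 118.3, α = 8.63, σ_y = 1089 → σ = 231 MPa, n = 4.72
  aluminum alloy: E = 72.10, α = 23.1, σ_y = 384.7 → σ = 376 MPa, n = 1.02
Smallest n: soda-lime glass with n = 0.254.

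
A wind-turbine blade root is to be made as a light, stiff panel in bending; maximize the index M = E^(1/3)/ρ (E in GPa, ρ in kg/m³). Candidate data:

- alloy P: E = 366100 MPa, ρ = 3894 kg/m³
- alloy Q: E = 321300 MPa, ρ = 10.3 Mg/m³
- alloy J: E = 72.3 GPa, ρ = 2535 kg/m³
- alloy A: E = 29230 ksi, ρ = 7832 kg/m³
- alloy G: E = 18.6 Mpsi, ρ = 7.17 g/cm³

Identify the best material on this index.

Putting every candidate on a common basis:
  alloy P: E = 366.1 GPa, ρ = 3894 kg/m³
  alloy Q: E = 321.3 GPa, ρ = 10300 kg/m³
  alloy J: E = 72.30 GPa, ρ = 2535 kg/m³
  alloy A: E = 201.5 GPa, ρ = 7832 kg/m³
  alloy G: E = 128.2 GPa, ρ = 7170 kg/m³
  alloy P: M = 1.84×10⁻³
  alloy J: M = 1.64×10⁻³
  alloy A: M = 0.749×10⁻³
  alloy G: M = 0.703×10⁻³
  alloy Q: M = 0.665×10⁻³
Alloy P ranks first.

alloy P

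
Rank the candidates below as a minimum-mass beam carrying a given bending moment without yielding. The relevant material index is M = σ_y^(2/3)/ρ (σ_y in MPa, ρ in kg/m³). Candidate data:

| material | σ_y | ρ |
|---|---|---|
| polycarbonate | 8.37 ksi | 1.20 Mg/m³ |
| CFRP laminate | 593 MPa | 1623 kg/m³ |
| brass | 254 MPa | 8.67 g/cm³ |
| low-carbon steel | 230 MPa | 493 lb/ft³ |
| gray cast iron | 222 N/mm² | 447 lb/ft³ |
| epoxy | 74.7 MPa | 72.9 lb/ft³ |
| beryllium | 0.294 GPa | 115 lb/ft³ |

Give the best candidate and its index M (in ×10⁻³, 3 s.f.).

In SI units:
  polycarbonate: σ_y = 57.71 MPa, ρ = 1200 kg/m³
  CFRP laminate: σ_y = 593.0 MPa, ρ = 1623 kg/m³
  brass: σ_y = 254.0 MPa, ρ = 8670 kg/m³
  low-carbon steel: σ_y = 230.0 MPa, ρ = 7897 kg/m³
  gray cast iron: σ_y = 222.0 MPa, ρ = 7160 kg/m³
  epoxy: σ_y = 74.70 MPa, ρ = 1168 kg/m³
  beryllium: σ_y = 294.0 MPa, ρ = 1842 kg/m³
  CFRP laminate: M = 43.5×10⁻³
  beryllium: M = 24.0×10⁻³
  epoxy: M = 15.2×10⁻³
  polycarbonate: M = 12.4×10⁻³
  gray cast iron: M = 5.12×10⁻³
  low-carbon steel: M = 4.75×10⁻³
  brass: M = 4.63×10⁻³
Highest index: CFRP laminate.

CFRP laminate, M = 43.5×10⁻³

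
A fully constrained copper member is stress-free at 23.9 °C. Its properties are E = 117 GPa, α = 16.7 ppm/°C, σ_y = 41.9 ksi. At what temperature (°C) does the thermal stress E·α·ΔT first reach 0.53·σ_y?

σ_y = 41.9 ksi = 288.9 MPa.
E·α·ΔT = 153.1 MPa ⇒ ΔT = 153.1 / (117.0×10³ × 16.7×10⁻⁶) = 78.36 K.
T = 23.9 + 78.36 = 102.3 °C.

102 °C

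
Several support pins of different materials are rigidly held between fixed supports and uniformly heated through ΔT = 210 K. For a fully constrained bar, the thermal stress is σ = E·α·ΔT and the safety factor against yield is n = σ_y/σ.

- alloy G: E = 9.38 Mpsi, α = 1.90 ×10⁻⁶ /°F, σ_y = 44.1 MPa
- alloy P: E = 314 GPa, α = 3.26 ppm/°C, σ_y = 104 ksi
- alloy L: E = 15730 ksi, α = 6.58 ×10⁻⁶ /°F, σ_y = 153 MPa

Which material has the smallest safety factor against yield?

alloy L

In consistent units (E in GPa, α in ×10⁻⁶/K, σ_y in MPa):
  alloy G: E = 64.67, α = 3.42, σ_y = 44.10 → σ = 46.4 MPa, n = 0.949
  alloy P: E = 314.0, α = 3.26, σ_y = 717.1 → σ = 215 MPa, n = 3.34
  alloy L: E = 108.5, α = 11.8, σ_y = 153.0 → σ = 270 MPa, n = 0.567
Alloy L has the lowest safety factor, n = 0.567.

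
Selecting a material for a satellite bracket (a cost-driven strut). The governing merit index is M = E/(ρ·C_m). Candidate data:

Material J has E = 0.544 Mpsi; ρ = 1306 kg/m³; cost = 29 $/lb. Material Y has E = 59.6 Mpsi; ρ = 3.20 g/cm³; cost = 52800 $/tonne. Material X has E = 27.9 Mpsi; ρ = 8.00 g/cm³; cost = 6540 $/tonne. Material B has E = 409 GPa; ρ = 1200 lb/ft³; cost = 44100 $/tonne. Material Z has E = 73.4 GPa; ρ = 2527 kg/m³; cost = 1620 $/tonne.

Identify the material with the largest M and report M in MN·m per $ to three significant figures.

material Z, M = 17.9 MN·m per $

Putting every candidate on a common basis:
  material J: E = 3.751 GPa, ρ = 1306 kg/m³, cost = 63.93 $/kg
  material Y: E = 410.9 GPa, ρ = 3200 kg/m³, cost = 52.80 $/kg
  material X: E = 192.4 GPa, ρ = 8000 kg/m³, cost = 6.540 $/kg
  material B: E = 409.0 GPa, ρ = 19220 kg/m³, cost = 44.10 $/kg
  material Z: E = 73.40 GPa, ρ = 2527 kg/m³, cost = 1.620 $/kg
  material Z: M = 17.9 MN·m per $
  material X: M = 3.68 MN·m per $
  material Y: M = 2.43 MN·m per $
  material B: M = 0.482 MN·m per $
  material J: M = 0.0449 MN·m per $
Material Z has the largest M.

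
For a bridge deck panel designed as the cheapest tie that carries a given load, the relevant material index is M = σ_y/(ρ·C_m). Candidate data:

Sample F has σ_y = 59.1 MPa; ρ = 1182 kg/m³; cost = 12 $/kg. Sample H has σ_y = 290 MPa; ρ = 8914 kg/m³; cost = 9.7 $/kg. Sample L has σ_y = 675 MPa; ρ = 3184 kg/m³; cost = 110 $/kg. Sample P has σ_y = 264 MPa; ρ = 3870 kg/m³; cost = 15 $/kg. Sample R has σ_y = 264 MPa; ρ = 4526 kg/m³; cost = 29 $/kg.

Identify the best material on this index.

Evaluate M for each candidate:
  sample P: M = 4.55 kN·m per $
  sample F: M = 4.17 kN·m per $
  sample H: M = 3.35 kN·m per $
  sample R: M = 2.01 kN·m per $
  sample L: M = 1.93 kN·m per $
Highest index: sample P.

sample P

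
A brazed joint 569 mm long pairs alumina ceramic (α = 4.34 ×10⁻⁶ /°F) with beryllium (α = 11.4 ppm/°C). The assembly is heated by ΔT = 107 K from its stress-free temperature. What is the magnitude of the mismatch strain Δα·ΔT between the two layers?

alumina ceramic: α = 4.34×10⁻⁶/°F × 9/5 = 7.81×10⁻⁶/K.
Δα = |7.81 − 11.4|×10⁻⁶/K = 3.59×10⁻⁶/K.
Mismatch strain = Δα·ΔT = 3.59×10⁻⁶ × 107.0 = 3.84×10⁻⁴.

3.84×10⁻⁴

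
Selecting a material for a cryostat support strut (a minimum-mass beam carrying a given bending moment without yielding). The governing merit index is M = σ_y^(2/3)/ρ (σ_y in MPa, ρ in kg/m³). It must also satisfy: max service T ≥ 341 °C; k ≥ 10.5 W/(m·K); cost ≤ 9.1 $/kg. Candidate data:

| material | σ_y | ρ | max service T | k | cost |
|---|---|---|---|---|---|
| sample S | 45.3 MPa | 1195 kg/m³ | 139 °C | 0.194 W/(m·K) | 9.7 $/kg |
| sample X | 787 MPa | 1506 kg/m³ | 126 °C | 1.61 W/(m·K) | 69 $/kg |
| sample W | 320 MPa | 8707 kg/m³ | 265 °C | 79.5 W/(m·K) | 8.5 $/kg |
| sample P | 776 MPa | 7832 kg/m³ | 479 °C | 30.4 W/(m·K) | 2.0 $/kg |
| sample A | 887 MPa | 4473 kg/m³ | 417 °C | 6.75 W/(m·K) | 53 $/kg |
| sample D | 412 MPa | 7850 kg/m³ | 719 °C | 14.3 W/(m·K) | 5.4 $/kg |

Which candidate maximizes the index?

sample P

Screen on constraints: max service T ≥ 341 °C; k ≥ 10.5 W/(m·K); cost ≤ 9.1 $/kg. Survivors: sample P, sample D.
Per-candidate index values:
  sample P: M = 10.8×10⁻³
  sample D: M = 7.05×10⁻³
Highest index: sample P.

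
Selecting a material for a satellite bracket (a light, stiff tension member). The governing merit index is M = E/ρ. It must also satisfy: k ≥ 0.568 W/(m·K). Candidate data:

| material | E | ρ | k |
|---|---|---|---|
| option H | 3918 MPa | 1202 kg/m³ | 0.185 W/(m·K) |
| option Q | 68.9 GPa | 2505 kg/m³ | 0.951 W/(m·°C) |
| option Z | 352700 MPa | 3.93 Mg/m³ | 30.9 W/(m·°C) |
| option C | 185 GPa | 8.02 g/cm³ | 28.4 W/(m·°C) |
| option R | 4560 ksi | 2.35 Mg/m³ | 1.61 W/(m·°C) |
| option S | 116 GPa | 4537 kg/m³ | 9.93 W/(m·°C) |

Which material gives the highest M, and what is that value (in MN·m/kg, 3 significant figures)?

option Z, M = 89.7 MN·m/kg

Screen on constraints: k ≥ 0.568 W/(m·K). Survivors: option Q, option Z, option C, option R, option S.
Putting every candidate on a common basis:
  option Q: E = 68.90 GPa, ρ = 2505 kg/m³
  option Z: E = 352.7 GPa, ρ = 3930 kg/m³
  option C: E = 185.0 GPa, ρ = 8020 kg/m³
  option R: E = 31.44 GPa, ρ = 2350 kg/m³
  option S: E = 116.0 GPa, ρ = 4537 kg/m³
  option Z: M = 89.7 MN·m/kg
  option Q: M = 27.5 MN·m/kg
  option S: M = 25.6 MN·m/kg
  option C: M = 23.1 MN·m/kg
  option R: M = 13.4 MN·m/kg
Highest index: option Z.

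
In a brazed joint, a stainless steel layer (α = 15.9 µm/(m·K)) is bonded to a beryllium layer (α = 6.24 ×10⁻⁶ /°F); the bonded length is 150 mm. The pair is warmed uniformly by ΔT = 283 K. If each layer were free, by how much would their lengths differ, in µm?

beryllium: α = 6.24×10⁻⁶/°F × 9/5 = 11.2×10⁻⁶/K.
Δα = |15.9 − 11.2|×10⁻⁶/K = 4.67×10⁻⁶/K.
ΔL_mismatch = Δα·L·ΔT = 4.67×10⁻⁶ × 150.0 mm × 283.0 K = 198 µm.

198 µm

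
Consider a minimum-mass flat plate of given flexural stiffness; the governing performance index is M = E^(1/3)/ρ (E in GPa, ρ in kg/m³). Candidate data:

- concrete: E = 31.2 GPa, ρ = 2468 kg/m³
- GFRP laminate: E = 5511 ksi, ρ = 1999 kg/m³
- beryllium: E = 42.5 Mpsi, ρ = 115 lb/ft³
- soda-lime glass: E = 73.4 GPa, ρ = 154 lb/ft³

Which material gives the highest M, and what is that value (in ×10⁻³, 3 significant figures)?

After converting to SI:
  concrete: E = 31.20 GPa, ρ = 2468 kg/m³
  GFRP laminate: E = 38.00 GPa, ρ = 1999 kg/m³
  beryllium: E = 293.0 GPa, ρ = 1842 kg/m³
  soda-lime glass: E = 73.40 GPa, ρ = 2467 kg/m³
  beryllium: M = 3.61×10⁻³
  soda-lime glass: M = 1.70×10⁻³
  GFRP laminate: M = 1.68×10⁻³
  concrete: M = 1.28×10⁻³
Beryllium ranks first.

beryllium, M = 3.61×10⁻³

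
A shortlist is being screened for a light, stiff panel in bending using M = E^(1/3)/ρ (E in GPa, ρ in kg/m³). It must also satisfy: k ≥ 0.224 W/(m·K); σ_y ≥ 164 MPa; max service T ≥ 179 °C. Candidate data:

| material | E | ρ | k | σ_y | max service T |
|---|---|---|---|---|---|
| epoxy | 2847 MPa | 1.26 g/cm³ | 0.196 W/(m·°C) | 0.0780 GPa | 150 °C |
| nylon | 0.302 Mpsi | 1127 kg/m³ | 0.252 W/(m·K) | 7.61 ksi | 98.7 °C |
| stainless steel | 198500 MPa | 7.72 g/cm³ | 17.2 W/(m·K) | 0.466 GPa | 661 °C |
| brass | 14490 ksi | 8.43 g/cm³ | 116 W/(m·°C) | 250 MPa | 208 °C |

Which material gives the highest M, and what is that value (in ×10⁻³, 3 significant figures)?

Screen on constraints: k ≥ 0.224 W/(m·K); σ_y ≥ 164 MPa; max service T ≥ 179 °C. Survivors: stainless steel, brass.
Convert each candidate to consistent units, then evaluate M:
  stainless steel: E = 198.5 GPa, ρ = 7720 kg/m³
  brass: E = 99.91 GPa, ρ = 8430 kg/m³
  stainless steel: M = 0.756×10⁻³
  brass: M = 0.550×10⁻³
Stainless steel has the largest M.

stainless steel, M = 0.756×10⁻³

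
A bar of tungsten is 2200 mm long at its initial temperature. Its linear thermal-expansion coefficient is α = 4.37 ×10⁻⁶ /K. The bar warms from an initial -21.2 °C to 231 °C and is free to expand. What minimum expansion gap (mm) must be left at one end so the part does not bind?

2.42 mm

ΔT = 231 − (-21.2) = 252.2 K.
ΔL = α·L₀·ΔT = 4.37×10⁻⁶ × 2200 mm × 252.2 K = 2.42 mm.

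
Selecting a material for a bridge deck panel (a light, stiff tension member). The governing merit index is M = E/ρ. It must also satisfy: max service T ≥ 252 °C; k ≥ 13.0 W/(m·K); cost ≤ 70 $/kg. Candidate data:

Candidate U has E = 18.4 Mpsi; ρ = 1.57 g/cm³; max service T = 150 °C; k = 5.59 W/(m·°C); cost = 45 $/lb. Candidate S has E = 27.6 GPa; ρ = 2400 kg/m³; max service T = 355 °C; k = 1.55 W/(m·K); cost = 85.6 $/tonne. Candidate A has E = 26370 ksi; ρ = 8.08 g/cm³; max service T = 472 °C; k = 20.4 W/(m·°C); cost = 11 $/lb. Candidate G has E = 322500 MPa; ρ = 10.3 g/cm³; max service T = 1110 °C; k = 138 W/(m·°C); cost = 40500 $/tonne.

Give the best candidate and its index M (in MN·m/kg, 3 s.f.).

Screen on constraints: max service T ≥ 252 °C; k ≥ 13.0 W/(m·K); cost ≤ 70 $/kg. Survivors: candidate A, candidate G.
After converting to SI:
  candidate A: E = 181.8 GPa, ρ = 8080 kg/m³
  candidate G: E = 322.5 GPa, ρ = 10300 kg/m³
  candidate G: M = 31.3 MN·m/kg
  candidate A: M = 22.5 MN·m/kg
Candidate G has the largest M.

candidate G, M = 31.3 MN·m/kg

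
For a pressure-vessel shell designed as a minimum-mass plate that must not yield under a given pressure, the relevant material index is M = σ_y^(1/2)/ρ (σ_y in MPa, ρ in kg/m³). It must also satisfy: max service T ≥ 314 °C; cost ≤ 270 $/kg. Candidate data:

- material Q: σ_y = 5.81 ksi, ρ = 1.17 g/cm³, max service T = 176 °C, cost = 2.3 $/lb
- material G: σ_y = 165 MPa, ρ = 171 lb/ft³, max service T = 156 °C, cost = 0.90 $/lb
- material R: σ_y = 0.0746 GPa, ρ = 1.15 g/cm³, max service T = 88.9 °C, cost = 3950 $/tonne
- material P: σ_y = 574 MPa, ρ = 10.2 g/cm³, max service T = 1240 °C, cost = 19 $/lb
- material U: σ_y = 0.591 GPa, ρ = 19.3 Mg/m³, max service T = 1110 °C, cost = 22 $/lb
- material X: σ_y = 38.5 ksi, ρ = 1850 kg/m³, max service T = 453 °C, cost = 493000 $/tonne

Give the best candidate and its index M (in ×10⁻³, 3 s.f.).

Screen on constraints: max service T ≥ 314 °C; cost ≤ 270 $/kg. Survivors: material P, material U.
Putting every candidate on a common basis:
  material P: σ_y = 574.0 MPa, ρ = 10200 kg/m³
  material U: σ_y = 591.0 MPa, ρ = 19300 kg/m³
  material P: M = 2.35×10⁻³
  material U: M = 1.26×10⁻³
Material P has the largest M.

material P, M = 2.35×10⁻³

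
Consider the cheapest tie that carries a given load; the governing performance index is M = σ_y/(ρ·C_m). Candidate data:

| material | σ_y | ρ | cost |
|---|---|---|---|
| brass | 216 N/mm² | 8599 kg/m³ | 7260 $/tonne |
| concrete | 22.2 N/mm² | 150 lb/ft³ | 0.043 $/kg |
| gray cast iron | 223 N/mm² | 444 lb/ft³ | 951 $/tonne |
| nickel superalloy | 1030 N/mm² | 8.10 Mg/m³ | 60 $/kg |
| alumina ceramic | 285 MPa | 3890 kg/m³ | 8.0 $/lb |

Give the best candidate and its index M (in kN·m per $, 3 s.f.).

concrete, M = 215 kN·m per $

Putting every candidate on a common basis:
  brass: σ_y = 216.0 MPa, ρ = 8599 kg/m³, cost = 7.260 $/kg
  concrete: σ_y = 22.20 MPa, ρ = 2403 kg/m³, cost = 0.04300 $/kg
  gray cast iron: σ_y = 223.0 MPa, ρ = 7112 kg/m³, cost = 0.9510 $/kg
  nickel superalloy: σ_y = 1030 MPa, ρ = 8100 kg/m³, cost = 60.00 $/kg
  alumina ceramic: σ_y = 285.0 MPa, ρ = 3890 kg/m³, cost = 17.64 $/kg
  concrete: M = 215 kN·m per $
  gray cast iron: M = 33.0 kN·m per $
  alumina ceramic: M = 4.15 kN·m per $
  brass: M = 3.46 kN·m per $
  nickel superalloy: M = 2.12 kN·m per $
The maximum is for concrete.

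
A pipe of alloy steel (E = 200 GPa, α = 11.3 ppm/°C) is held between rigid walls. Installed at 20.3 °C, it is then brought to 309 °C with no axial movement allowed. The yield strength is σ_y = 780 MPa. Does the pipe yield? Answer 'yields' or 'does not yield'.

does not yield

ΔT = 288.7 K. Constrained thermal stress σ = E·α·ΔT = 200.0×10³ MPa × 11.3×10⁻⁶ × 288.7 = 652 MPa (compressive).
Compare to σ_y = 780 MPa: σ < σ_y, so it does not yield.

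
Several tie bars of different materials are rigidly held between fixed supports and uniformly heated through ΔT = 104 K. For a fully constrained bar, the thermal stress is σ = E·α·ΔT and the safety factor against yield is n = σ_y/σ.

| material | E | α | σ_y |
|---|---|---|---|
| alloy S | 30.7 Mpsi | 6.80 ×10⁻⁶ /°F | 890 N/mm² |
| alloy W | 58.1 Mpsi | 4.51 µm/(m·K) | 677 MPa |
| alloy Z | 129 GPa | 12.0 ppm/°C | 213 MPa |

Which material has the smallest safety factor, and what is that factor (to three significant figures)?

Per material, after unit conversion:
  alloy S: E = 211.7, α = 12.2, σ_y = 890.0 → σ = 269 MPa, n = 3.30
  alloy W: E = 400.6, α = 4.51, σ_y = 677.0 → σ = 188 MPa, n = 3.60
  alloy Z: E = 129.0, α = 12.0, σ_y = 213.0 → σ = 161 MPa, n = 1.32
Alloy Z has the lowest safety factor, n = 1.32.

alloy Z, n = 1.32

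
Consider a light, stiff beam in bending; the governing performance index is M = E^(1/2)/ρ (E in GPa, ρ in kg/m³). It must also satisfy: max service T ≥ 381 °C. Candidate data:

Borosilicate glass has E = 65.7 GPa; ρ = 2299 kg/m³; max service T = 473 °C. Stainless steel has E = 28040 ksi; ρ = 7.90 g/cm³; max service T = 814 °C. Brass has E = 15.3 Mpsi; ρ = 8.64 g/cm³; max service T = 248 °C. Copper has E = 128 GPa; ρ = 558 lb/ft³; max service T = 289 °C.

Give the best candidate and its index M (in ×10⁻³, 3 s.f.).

Screen on constraints: max service T ≥ 381 °C. Survivors: borosilicate glass, stainless steel.
Convert each candidate to consistent units, then evaluate M:
  borosilicate glass: E = 65.70 GPa, ρ = 2299 kg/m³
  stainless steel: E = 193.3 GPa, ρ = 7900 kg/m³
  borosilicate glass: M = 3.53×10⁻³
  stainless steel: M = 1.76×10⁻³
Borosilicate glass ranks first.

borosilicate glass, M = 3.53×10⁻³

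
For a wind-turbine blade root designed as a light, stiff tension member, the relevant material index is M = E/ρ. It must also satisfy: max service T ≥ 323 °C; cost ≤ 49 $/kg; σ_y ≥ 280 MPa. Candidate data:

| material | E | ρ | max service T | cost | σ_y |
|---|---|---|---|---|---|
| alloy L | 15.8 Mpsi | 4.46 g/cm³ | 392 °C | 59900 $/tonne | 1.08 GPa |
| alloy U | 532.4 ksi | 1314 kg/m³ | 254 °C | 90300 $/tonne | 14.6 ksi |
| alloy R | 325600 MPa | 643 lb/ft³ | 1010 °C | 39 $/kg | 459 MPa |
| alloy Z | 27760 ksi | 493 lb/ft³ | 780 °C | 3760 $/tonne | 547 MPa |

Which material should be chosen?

alloy R

Screen on constraints: max service T ≥ 323 °C; cost ≤ 49 $/kg; σ_y ≥ 280 MPa. Survivors: alloy R, alloy Z.
Convert each candidate to consistent units, then evaluate M:
  alloy R: E = 325.6 GPa, ρ = 10300 kg/m³
  alloy Z: E = 191.4 GPa, ρ = 7897 kg/m³
  alloy R: M = 31.6 MN·m/kg
  alloy Z: M = 24.2 MN·m/kg
Alloy R ranks first.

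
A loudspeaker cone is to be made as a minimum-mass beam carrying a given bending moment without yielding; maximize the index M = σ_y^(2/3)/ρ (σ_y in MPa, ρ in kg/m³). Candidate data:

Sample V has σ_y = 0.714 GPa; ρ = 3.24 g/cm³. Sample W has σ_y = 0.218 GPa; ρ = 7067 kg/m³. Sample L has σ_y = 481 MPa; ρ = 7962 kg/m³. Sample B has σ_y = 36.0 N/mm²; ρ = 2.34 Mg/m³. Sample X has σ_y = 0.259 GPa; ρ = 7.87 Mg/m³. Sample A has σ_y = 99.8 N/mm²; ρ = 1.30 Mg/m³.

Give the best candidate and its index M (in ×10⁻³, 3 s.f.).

sample V, M = 24.7×10⁻³

In SI units:
  sample V: σ_y = 714.0 MPa, ρ = 3240 kg/m³
  sample W: σ_y = 218.0 MPa, ρ = 7067 kg/m³
  sample L: σ_y = 481.0 MPa, ρ = 7962 kg/m³
  sample B: σ_y = 36.00 MPa, ρ = 2340 kg/m³
  sample X: σ_y = 259.0 MPa, ρ = 7870 kg/m³
  sample A: σ_y = 99.80 MPa, ρ = 1300 kg/m³
  sample V: M = 24.7×10⁻³
  sample A: M = 16.6×10⁻³
  sample L: M = 7.71×10⁻³
  sample X: M = 5.16×10⁻³
  sample W: M = 5.13×10⁻³
  sample B: M = 4.66×10⁻³
Sample V has the largest M.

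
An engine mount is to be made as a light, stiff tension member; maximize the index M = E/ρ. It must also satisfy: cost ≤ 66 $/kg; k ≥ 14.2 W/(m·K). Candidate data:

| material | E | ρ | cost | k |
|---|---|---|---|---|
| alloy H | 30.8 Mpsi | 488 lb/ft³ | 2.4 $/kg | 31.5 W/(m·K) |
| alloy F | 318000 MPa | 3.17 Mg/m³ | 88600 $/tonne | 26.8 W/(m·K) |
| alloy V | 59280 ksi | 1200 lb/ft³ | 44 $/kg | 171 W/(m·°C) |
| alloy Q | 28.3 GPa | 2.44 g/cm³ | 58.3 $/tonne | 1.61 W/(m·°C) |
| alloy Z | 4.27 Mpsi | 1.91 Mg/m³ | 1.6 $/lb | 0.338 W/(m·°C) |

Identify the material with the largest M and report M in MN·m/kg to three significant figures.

Screen on constraints: cost ≤ 66 $/kg; k ≥ 14.2 W/(m·K). Survivors: alloy H, alloy V.
Putting every candidate on a common basis:
  alloy H: E = 212.4 GPa, ρ = 7817 kg/m³
  alloy V: E = 408.7 GPa, ρ = 19220 kg/m³
  alloy H: M = 27.2 MN·m/kg
  alloy V: M = 21.3 MN·m/kg
Highest index: alloy H.

alloy H, M = 27.2 MN·m/kg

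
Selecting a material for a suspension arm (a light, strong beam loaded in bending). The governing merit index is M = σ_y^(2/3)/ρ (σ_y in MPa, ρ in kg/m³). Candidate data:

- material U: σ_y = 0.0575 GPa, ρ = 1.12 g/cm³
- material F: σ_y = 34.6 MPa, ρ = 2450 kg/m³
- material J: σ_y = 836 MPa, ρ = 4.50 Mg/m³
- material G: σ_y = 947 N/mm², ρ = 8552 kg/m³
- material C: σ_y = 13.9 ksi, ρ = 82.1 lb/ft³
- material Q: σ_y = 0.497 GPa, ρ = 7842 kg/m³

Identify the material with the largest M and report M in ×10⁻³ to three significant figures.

material J, M = 19.7×10⁻³

Normalizing units and computing the index:
  material U: σ_y = 57.50 MPa, ρ = 1120 kg/m³
  material F: σ_y = 34.60 MPa, ρ = 2450 kg/m³
  material J: σ_y = 836.0 MPa, ρ = 4500 kg/m³
  material G: σ_y = 947.0 MPa, ρ = 8552 kg/m³
  material C: σ_y = 95.84 MPa, ρ = 1315 kg/m³
  material Q: σ_y = 497.0 MPa, ρ = 7842 kg/m³
  material J: M = 19.7×10⁻³
  material C: M = 15.9×10⁻³
  material U: M = 13.3×10⁻³
  material G: M = 11.3×10⁻³
  material Q: M = 8.00×10⁻³
  material F: M = 4.33×10⁻³
Material J has the largest M.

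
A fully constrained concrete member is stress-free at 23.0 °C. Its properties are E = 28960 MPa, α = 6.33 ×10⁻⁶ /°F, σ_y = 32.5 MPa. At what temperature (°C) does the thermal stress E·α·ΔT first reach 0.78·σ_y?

E = 28960 MPa = 28.96 GPa.
α = 6.33×10⁻⁶/°F × 9/5 = 11.4×10⁻⁶/K.
E·α·ΔT = 25.35 MPa ⇒ ΔT = 25.35 / (28.96×10³ × 11.4×10⁻⁶) = 76.83 K.
T = 23.0 + 76.83 = 99.83 °C.

99.8 °C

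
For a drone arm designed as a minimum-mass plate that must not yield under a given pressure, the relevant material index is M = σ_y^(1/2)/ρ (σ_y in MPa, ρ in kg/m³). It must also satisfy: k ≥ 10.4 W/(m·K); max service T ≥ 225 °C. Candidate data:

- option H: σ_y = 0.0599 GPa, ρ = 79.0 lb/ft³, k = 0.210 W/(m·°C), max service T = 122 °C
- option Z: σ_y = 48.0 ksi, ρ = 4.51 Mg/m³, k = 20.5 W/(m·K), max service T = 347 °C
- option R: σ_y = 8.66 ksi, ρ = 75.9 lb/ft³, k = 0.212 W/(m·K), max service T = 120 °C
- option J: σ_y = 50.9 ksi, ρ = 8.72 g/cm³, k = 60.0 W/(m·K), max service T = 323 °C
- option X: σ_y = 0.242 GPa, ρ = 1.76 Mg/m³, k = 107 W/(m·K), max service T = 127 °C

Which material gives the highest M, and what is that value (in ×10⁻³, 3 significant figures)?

option Z, M = 4.03×10⁻³

Screen on constraints: k ≥ 10.4 W/(m·K); max service T ≥ 225 °C. Survivors: option Z, option J.
In SI units:
  option Z: σ_y = 330.9 MPa, ρ = 4510 kg/m³
  option J: σ_y = 350.9 MPa, ρ = 8720 kg/m³
  option Z: M = 4.03×10⁻³
  option J: M = 2.15×10⁻³
Option Z has the largest M.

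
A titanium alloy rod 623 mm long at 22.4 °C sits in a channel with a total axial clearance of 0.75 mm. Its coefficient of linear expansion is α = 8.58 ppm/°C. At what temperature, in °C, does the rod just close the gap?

α·L₀·ΔT = 0.75 mm ⇒ ΔT = 0.75 / (8.58×10⁻⁶ × 623.0) = 140.3 K.
T = 22.4 + 140.3 = 162.7 °C.

163 °C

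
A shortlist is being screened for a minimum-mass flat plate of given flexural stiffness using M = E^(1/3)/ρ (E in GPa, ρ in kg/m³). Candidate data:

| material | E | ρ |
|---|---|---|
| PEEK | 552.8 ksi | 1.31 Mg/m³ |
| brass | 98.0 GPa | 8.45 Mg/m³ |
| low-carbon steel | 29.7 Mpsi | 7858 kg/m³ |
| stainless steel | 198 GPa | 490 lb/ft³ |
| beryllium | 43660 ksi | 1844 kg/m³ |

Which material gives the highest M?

Normalizing units and computing the index:
  PEEK: E = 3.811 GPa, ρ = 1310 kg/m³
  brass: E = 98.00 GPa, ρ = 8450 kg/m³
  low-carbon steel: E = 204.8 GPa, ρ = 7858 kg/m³
  stainless steel: E = 198.0 GPa, ρ = 7849 kg/m³
  beryllium: E = 301.0 GPa, ρ = 1844 kg/m³
  beryllium: M = 3.63×10⁻³
  PEEK: M = 1.19×10⁻³
  low-carbon steel: M = 0.750×10⁻³
  stainless steel: M = 0.743×10⁻³
  brass: M = 0.546×10⁻³
The maximum is for beryllium.

beryllium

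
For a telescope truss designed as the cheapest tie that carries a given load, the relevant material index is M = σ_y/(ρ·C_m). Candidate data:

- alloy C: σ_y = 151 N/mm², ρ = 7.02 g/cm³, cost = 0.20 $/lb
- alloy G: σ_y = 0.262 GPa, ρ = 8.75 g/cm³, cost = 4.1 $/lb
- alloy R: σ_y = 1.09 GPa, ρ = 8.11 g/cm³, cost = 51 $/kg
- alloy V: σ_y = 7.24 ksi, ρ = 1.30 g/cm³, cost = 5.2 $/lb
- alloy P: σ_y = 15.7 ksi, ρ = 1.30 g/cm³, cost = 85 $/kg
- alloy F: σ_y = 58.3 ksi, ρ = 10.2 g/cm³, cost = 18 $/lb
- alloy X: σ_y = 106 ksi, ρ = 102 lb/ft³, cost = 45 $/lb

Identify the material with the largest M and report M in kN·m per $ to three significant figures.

alloy C, M = 48.8 kN·m per $

In SI units:
  alloy C: σ_y = 151.0 MPa, ρ = 7020 kg/m³, cost = 0.4409 $/kg
  alloy G: σ_y = 262.0 MPa, ρ = 8750 kg/m³, cost = 9.039 $/kg
  alloy R: σ_y = 1090 MPa, ρ = 8110 kg/m³, cost = 51.00 $/kg
  alloy V: σ_y = 49.92 MPa, ρ = 1300 kg/m³, cost = 11.46 $/kg
  alloy P: σ_y = 108.2 MPa, ρ = 1300 kg/m³, cost = 85.00 $/kg
  alloy F: σ_y = 402.0 MPa, ρ = 10200 kg/m³, cost = 39.68 $/kg
  alloy X: σ_y = 730.8 MPa, ρ = 1634 kg/m³, cost = 99.21 $/kg
  alloy C: M = 48.8 kN·m per $
  alloy X: M = 4.51 kN·m per $
  alloy V: M = 3.35 kN·m per $
  alloy G: M = 3.31 kN·m per $
  alloy R: M = 2.64 kN·m per $
  alloy F: M = 0.993 kN·m per $
  alloy P: M = 0.980 kN·m per $
Alloy C has the largest M.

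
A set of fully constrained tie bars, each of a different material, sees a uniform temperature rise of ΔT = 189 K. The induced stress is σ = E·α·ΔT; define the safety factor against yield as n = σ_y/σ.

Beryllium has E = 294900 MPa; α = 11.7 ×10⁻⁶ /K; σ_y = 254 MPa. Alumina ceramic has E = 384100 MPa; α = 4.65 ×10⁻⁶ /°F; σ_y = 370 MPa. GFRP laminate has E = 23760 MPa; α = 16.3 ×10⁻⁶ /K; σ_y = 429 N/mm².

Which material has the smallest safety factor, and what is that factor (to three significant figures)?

beryllium, n = 0.390

With everything in SI (GPa, ×10⁻⁶/K, MPa):
  beryllium: E = 294.9, α = 11.7, σ_y = 254.0 → σ = 652 MPa, n = 0.390
  alumina ceramic: E = 384.1, α = 8.37, σ_y = 370.0 → σ = 608 MPa, n = 0.609
  GFRP laminate: E = 23.76, α = 16.3, σ_y = 429.0 → σ = 73.2 MPa, n = 5.86
The minimum is beryllium at n = 0.390.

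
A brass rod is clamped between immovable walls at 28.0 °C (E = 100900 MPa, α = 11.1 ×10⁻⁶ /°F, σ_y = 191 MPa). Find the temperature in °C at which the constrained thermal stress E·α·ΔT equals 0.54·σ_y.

79.2 °C

E = 100900 MPa = 100.9 GPa.
α = 11.1×10⁻⁶/°F × 9/5 = 20.0×10⁻⁶/K.
E·α·ΔT = 103.1 MPa ⇒ ΔT = 103.1 / (100.9×10³ × 20.0×10⁻⁶) = 51.16 K.
T = 28.0 + 51.16 = 79.16 °C.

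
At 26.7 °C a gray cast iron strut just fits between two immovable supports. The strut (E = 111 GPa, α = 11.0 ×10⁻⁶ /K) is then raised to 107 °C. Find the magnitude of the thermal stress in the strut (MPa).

ΔT = 80.30 K. Constrained thermal stress σ = E·α·ΔT = 111.0×10³ MPa × 11.0×10⁻⁶ × 80.30 = 98.0 MPa (compressive).

98.0 MPa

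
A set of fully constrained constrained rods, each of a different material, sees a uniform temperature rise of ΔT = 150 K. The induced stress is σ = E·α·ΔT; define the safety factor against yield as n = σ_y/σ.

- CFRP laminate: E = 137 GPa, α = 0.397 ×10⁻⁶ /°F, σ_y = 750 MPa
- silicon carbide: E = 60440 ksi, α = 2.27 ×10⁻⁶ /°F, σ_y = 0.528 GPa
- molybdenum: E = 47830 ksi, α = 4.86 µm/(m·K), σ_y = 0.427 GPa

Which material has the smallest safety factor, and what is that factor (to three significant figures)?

Converting E to GPa, α to ×10⁻⁶/K, σ_y to MPa, then σ and n for each:
  CFRP laminate: E = 137.0, α = 0.715, σ_y = 750.0 → σ = 14.7 MPa, n = 51.1
  silicon carbide: E = 416.7, α = 4.09, σ_y = 528.0 → σ = 255 MPa, n = 2.07
  molybdenum: E = 329.8, α = 4.86, σ_y = 427.0 → σ = 240 MPa, n = 1.78
The minimum is molybdenum at n = 1.78.

molybdenum, n = 1.78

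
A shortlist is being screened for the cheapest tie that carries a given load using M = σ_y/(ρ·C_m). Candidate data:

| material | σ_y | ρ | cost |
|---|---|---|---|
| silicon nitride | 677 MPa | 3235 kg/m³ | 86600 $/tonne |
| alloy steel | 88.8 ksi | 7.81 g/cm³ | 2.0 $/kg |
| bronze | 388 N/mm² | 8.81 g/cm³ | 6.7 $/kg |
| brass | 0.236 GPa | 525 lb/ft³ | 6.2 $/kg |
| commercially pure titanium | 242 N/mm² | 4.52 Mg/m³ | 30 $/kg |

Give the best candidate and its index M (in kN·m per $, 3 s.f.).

alloy steel, M = 39.2 kN·m per $

Normalizing units and computing the index:
  silicon nitride: σ_y = 677.0 MPa, ρ = 3235 kg/m³, cost = 86.60 $/kg
  alloy steel: σ_y = 612.3 MPa, ρ = 7810 kg/m³, cost = 2.000 $/kg
  bronze: σ_y = 388.0 MPa, ρ = 8810 kg/m³, cost = 6.700 $/kg
  brass: σ_y = 236.0 MPa, ρ = 8410 kg/m³, cost = 6.200 $/kg
  commercially pure titanium: σ_y = 242.0 MPa, ρ = 4520 kg/m³, cost = 30.00 $/kg
  alloy steel: M = 39.2 kN·m per $
  bronze: M = 6.57 kN·m per $
  brass: M = 4.53 kN·m per $
  silicon nitride: M = 2.42 kN·m per $
  commercially pure titanium: M = 1.78 kN·m per $
Highest index: alloy steel.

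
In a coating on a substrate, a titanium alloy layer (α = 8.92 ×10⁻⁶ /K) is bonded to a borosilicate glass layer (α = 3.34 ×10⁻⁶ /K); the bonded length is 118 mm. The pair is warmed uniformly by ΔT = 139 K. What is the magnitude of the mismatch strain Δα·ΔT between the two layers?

Δα = |8.92 − 3.34|×10⁻⁶/K = 5.58×10⁻⁶/K.
Mismatch strain = Δα·ΔT = 5.58×10⁻⁶ × 139.0 = 7.76×10⁻⁴.

7.76×10⁻⁴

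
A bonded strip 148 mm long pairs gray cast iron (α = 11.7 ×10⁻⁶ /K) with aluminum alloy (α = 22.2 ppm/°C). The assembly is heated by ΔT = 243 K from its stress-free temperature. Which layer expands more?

aluminum alloy

α(gray cast iron) = 11.7×10⁻⁶/K vs α(aluminum alloy) = 22.2×10⁻⁶/K.
Higher α expands more for the same ΔT: aluminum alloy.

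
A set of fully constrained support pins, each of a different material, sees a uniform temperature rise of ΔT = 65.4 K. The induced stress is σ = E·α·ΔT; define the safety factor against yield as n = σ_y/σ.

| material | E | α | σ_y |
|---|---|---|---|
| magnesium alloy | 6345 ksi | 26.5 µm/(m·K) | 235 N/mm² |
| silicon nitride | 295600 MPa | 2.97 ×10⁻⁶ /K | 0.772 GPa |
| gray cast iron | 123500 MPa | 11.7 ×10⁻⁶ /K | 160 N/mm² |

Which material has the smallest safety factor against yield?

gray cast iron

Converting E to GPa, α to ×10⁻⁶/K, σ_y to MPa, then σ and n for each:
  magnesium alloy: E = 43.75, α = 26.5, σ_y = 235.0 → σ = 75.8 MPa, n = 3.10
  silicon nitride: E = 295.6, α = 2.97, σ_y = 772.0 → σ = 57.4 MPa, n = 13.4
  gray cast iron: E = 123.5, α = 11.7, σ_y = 160.0 → σ = 94.5 MPa, n = 1.69
Gray cast iron has the lowest safety factor, n = 1.69.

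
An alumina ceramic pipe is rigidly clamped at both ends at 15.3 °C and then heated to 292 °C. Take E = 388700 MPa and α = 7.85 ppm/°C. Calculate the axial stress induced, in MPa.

E = 388700 MPa = 388.7 GPa.
ΔT = 276.7 K. Constrained thermal stress σ = E·α·ΔT = 388.7×10³ MPa × 7.85×10⁻⁶ × 276.7 = 844 MPa (compressive).

844 MPa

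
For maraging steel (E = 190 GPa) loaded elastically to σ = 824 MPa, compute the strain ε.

ε = σ/E = 824 / 190000 = 4.34×10⁻³.

4.34×10⁻³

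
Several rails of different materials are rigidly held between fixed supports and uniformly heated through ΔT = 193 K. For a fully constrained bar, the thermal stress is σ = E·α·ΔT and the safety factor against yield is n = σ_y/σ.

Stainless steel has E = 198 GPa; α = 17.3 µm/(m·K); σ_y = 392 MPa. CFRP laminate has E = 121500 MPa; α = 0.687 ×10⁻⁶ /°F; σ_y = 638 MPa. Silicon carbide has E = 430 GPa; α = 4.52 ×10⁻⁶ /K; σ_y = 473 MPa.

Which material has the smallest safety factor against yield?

With everything in SI (GPa, ×10⁻⁶/K, MPa):
  stainless steel: E = 198.0, α = 17.3, σ_y = 392.0 → σ = 661 MPa, n = 0.593
  CFRP laminate: E = 121.5, α = 1.24, σ_y = 638.0 → σ = 29.0 MPa, n = 22.0
  silicon carbide: E = 430.0, α = 4.52, σ_y = 473.0 → σ = 375 MPa, n = 1.26
Smallest n: stainless steel with n = 0.593.

stainless steel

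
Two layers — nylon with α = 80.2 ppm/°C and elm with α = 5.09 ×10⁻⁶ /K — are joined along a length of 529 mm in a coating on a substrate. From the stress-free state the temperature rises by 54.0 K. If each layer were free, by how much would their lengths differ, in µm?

2150 µm

Δα = |80.2 − 5.09|×10⁻⁶/K = 75.1×10⁻⁶/K.
ΔL_mismatch = Δα·L·ΔT = 75.1×10⁻⁶ × 529.0 mm × 54.0 K = 2150 µm.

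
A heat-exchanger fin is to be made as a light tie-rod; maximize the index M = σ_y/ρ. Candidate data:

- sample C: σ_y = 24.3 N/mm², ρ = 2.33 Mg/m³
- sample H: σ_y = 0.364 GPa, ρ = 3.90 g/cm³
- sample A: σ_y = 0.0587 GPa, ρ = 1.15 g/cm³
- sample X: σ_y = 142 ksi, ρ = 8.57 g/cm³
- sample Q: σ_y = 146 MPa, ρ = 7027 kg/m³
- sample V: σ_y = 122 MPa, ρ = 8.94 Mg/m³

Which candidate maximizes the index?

sample X

After converting to SI:
  sample C: σ_y = 24.30 MPa, ρ = 2330 kg/m³
  sample H: σ_y = 364.0 MPa, ρ = 3900 kg/m³
  sample A: σ_y = 58.70 MPa, ρ = 1150 kg/m³
  sample X: σ_y = 979.1 MPa, ρ = 8570 kg/m³
  sample Q: σ_y = 146.0 MPa, ρ = 7027 kg/m³
  sample V: σ_y = 122.0 MPa, ρ = 8940 kg/m³
  sample X: M = 114 kN·m/kg
  sample H: M = 93.3 kN·m/kg
  sample A: M = 51.0 kN·m/kg
  sample Q: M = 20.8 kN·m/kg
  sample V: M = 13.6 kN·m/kg
  sample C: M = 10.4 kN·m/kg
Highest index: sample X.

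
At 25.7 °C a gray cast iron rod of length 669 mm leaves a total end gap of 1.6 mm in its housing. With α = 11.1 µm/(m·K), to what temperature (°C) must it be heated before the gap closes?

α·L₀·ΔT = 1.6 mm ⇒ ΔT = 1.6 / (11.1×10⁻⁶ × 669.0) = 215.5 K.
T = 25.7 + 215.5 = 241.2 °C.

241 °C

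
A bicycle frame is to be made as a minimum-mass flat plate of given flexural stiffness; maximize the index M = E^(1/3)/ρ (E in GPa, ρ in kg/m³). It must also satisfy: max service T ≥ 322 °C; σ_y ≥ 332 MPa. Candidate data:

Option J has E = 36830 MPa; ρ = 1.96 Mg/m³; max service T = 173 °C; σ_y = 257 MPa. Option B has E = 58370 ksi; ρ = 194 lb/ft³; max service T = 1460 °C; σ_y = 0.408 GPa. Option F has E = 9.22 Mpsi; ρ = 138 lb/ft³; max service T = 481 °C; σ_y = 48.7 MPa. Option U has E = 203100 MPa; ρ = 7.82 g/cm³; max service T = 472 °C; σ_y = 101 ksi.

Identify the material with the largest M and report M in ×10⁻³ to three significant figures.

option B, M = 2.38×10⁻³

Screen on constraints: max service T ≥ 322 °C; σ_y ≥ 332 MPa. Survivors: option B, option U.
In SI units:
  option B: E = 402.4 GPa, ρ = 3108 kg/m³
  option U: E = 203.1 GPa, ρ = 7820 kg/m³
  option B: M = 2.38×10⁻³
  option U: M = 0.752×10⁻³
The maximum is for option B.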